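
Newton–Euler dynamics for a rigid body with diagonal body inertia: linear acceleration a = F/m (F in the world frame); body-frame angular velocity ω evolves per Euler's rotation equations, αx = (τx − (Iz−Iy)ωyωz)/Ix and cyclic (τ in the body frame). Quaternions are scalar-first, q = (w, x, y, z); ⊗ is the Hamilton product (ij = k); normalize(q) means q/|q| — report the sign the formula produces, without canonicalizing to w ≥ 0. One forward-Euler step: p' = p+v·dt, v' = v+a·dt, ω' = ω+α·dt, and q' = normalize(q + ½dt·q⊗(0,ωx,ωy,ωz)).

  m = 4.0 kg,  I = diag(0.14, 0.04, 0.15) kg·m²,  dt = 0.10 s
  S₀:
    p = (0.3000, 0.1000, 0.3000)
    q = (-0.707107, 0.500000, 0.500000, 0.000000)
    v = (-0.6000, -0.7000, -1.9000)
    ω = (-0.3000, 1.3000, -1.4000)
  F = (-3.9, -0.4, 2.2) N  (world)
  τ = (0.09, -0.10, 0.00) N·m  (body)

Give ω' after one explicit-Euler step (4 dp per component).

ω' = (-0.0927, 1.0605, -1.4260)

ω×(Iω) gyroscopic = (-0.2002, -0.0042, 0.0390)
angular accel α = (2.0729, -2.3950, -0.2600)
ω + α·dt = (-0.0927, 1.0605, -1.4260)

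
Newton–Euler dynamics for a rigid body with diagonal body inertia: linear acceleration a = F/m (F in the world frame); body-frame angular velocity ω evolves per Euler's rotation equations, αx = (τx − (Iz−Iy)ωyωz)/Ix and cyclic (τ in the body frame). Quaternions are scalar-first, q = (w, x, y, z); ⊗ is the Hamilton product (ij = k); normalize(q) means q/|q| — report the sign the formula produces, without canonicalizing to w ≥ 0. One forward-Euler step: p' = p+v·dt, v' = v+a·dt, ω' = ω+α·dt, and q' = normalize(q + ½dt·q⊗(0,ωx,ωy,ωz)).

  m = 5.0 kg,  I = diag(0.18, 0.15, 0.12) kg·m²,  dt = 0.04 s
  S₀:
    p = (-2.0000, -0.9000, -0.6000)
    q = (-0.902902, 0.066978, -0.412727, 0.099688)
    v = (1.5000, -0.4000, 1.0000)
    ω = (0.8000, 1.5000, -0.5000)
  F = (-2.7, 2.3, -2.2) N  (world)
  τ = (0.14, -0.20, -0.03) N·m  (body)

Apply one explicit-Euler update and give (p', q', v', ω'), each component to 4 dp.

new position p' = (-1.9400, -0.9160, -0.5600)
new velocity v' = (1.4784, -0.3816, 0.9824)
(τ − ω×Iω)/I = (0.6528, -1.1733, 0.0500)
new body rate ω' = (0.8261, 1.4531, -0.4980)
2q̇ = q⊗(0,ω) = (0.6153521, -0.6654901, -1.2411136, 0.8820996)
q + ½dt·q⊗(0,ω), renormalized = (-0.8900, 0.0536, -0.4373, 0.1173)

p' = (-1.9400, -0.9160, -0.5600)
q' = (-0.8900, 0.0536, -0.4373, 0.1173)
v' = (1.4784, -0.3816, 0.9824)
ω' = (0.8261, 1.4531, -0.4980)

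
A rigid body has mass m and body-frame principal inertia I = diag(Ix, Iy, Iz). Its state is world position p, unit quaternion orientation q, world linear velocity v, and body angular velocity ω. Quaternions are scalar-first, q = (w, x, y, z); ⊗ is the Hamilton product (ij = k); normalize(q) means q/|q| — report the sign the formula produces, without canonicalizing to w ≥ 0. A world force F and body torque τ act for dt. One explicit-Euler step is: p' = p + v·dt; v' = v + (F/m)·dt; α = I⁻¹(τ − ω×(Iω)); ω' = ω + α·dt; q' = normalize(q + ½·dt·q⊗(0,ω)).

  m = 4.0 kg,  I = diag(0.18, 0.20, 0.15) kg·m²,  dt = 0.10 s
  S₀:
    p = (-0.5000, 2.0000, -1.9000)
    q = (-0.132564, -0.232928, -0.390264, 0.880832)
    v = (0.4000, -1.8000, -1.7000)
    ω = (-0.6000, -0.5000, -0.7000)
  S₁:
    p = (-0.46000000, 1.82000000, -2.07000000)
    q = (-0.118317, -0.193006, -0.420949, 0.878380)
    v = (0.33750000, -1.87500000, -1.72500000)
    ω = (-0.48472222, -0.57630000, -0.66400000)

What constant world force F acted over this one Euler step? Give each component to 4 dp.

F = (-2.5000, -3.0000, -1.0000)

Δv = v₁−v₀ = (-0.06250000, -0.07500000, -0.02500000)
F = m·Δv/dt = (-2.5000, -3.0000, -1.0000)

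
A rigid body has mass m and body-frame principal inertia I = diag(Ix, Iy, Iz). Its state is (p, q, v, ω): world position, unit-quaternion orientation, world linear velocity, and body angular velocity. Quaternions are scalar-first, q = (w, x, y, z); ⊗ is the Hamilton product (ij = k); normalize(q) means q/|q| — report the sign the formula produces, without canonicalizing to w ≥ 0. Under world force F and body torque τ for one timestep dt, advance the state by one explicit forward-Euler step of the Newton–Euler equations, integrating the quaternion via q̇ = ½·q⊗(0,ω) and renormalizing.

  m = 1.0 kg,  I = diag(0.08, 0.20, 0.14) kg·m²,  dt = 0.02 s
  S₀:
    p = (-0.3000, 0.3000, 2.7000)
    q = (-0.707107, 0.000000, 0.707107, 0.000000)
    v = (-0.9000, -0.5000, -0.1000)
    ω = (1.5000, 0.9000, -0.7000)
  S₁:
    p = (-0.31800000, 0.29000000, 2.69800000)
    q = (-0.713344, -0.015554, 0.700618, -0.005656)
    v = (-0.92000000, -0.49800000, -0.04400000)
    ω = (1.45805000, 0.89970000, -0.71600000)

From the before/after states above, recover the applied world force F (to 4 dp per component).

Δv = v₁−v₀ = (-0.02000000, 0.00200000, 0.05600000)
F = m·Δv/dt = (-1.0000, 0.1000, 2.8000)

F = (-1.0000, 0.1000, 2.8000)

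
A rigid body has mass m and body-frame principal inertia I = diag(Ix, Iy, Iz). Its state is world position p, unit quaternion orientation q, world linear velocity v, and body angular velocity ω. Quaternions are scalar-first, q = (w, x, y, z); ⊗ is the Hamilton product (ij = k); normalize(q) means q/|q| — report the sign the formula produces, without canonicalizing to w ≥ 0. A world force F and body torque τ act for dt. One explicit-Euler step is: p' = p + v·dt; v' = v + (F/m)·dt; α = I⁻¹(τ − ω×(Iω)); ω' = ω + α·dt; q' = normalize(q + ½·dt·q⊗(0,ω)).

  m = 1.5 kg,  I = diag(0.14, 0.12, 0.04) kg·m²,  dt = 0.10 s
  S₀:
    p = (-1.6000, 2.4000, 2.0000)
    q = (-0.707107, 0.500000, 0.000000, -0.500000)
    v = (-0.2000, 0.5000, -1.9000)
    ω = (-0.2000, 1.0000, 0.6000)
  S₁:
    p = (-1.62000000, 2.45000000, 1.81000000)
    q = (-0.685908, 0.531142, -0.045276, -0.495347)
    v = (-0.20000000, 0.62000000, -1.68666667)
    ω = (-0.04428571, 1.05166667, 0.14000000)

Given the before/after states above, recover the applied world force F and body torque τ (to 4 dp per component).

rate change Δω = (0.15571429, 0.05166667, -0.46000000)
gyro term ω₀×Iω₀ = (-0.0480, -0.0120, 0.0040)
applied torque τ = (0.1700, 0.0500, -0.1800)
Δv = v₁−v₀ = (0.00000000, 0.12000000, 0.21333333)
applied force F = (0.0000, 1.8000, 3.2000)

F = (0.0000, 1.8000, 3.2000)
τ = (0.1700, 0.0500, -0.1800)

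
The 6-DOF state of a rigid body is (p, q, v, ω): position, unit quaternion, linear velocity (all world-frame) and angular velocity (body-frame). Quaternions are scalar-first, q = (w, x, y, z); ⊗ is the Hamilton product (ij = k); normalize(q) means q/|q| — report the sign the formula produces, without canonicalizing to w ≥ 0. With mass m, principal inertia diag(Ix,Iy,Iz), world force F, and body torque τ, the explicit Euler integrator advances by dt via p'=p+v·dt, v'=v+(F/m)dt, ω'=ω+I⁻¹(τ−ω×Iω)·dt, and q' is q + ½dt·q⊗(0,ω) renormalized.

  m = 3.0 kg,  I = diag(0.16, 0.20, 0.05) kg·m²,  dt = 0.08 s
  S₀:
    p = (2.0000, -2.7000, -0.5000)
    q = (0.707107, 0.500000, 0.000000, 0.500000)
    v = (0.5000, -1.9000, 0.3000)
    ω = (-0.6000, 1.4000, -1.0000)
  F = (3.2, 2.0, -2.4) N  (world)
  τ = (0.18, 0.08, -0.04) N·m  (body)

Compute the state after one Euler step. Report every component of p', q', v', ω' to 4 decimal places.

p' = (2.0400, -2.8520, -0.4760)
q' = (0.7372, 0.4538, 0.0475, 0.4984)
v' = (0.5853, -1.8467, 0.2360)
ω' = (-0.6150, 1.4056, -1.0102)

p' = p + v·dt = (2.0400, -2.8520, -0.4760)
v' = v + a·dt = (0.5853, -1.8467, 0.2360)
gyro term ω×Iω = (0.2100, 0.0660, -0.0336)
angular accel α = (-0.1875, 0.0700, -0.1280)
ω + α·dt = (-0.6150, 1.4056, -1.0102)
Hamilton product q⊗(0,ω) = (0.8000000, -1.1242642, 1.1899498, -0.0071070)
q + ½dt·q⊗(0,ω), renormalized = (0.7372, 0.4538, 0.0475, 0.4984)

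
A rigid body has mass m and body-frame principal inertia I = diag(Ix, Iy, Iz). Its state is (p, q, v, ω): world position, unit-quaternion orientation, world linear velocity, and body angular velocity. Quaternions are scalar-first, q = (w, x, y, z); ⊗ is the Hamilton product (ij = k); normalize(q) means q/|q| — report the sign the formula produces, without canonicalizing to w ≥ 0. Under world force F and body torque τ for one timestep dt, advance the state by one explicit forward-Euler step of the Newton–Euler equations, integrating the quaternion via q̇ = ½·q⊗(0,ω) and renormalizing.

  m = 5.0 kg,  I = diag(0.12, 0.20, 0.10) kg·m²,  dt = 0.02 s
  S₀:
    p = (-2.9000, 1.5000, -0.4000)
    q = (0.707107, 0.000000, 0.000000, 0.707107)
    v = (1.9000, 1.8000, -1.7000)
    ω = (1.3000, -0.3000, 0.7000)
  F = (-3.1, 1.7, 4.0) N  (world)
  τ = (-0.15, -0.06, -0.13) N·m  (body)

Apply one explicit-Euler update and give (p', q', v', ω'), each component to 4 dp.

p' = (-2.8620, 1.5360, -0.4340)
q' = (0.7021, 0.0113, 0.0071, 0.7120)
v' = (1.8876, 1.8068, -1.6840)
ω' = (1.2715, -0.3078, 0.6802)

a = F/m = (-0.6200, 0.3400, 0.8000)
new position p' = (-2.8620, 1.5360, -0.4340)
v + (F/m)dt = (1.8876, 1.8068, -1.6840)
ω×(Iω) gyroscopic = (0.0210, 0.0182, -0.0312)
α = I⁻¹(τ − ω×Iω) = (-1.4250, -0.3910, -0.9880)
ω' = ω + α·dt = (1.2715, -0.3078, 0.6802)
2q̇ = q⊗(0,ω) = (-0.4949749, 1.1313712, 0.7071070, 0.4949749)
q' = normalize(q + ½dt·q⊗(0,ω)) = (0.7021, 0.0113, 0.0071, 0.7120)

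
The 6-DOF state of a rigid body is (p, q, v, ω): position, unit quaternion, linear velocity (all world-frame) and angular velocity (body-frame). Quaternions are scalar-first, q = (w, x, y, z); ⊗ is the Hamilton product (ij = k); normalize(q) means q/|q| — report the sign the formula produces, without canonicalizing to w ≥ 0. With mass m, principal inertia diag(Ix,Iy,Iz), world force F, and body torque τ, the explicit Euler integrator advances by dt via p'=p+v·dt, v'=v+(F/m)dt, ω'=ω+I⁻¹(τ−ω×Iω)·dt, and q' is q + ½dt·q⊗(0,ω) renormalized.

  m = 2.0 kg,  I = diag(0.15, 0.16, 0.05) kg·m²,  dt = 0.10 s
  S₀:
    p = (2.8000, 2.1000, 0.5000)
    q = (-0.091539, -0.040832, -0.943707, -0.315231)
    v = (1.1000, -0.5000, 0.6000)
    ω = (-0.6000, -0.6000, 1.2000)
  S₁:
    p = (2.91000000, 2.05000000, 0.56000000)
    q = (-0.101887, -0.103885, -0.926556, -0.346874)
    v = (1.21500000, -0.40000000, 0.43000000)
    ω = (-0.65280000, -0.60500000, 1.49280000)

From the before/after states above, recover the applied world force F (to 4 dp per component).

F = (2.3000, 2.0000, -3.4000)

Δv = v₁−v₀ = (0.11500000, 0.10000000, -0.17000000)
applied force F = (2.3000, 2.0000, -3.4000)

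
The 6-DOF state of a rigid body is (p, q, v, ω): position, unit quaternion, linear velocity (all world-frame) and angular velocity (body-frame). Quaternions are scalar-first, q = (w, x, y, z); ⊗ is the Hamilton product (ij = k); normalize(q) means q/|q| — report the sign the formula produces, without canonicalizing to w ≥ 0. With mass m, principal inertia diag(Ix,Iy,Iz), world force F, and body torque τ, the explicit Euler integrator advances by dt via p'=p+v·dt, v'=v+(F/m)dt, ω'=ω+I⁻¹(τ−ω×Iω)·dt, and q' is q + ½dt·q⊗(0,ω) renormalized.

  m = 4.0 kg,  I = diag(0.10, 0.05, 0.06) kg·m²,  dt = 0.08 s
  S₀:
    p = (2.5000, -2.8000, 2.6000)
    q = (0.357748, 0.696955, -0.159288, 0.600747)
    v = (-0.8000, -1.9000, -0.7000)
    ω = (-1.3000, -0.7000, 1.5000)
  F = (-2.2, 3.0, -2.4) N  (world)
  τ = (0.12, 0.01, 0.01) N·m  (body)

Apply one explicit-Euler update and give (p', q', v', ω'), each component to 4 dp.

p' = (2.4360, -2.9520, 2.5440)
q' = (0.3522, 0.6832, -0.2415, 0.5923)
v' = (-0.8440, -1.8400, -0.7480)
ω' = (-1.1956, -0.5592, 1.5740)

gyro term ω×Iω = (-0.0105, -0.0780, -0.0455)
α = I⁻¹(τ − ω×Iω) = (1.3050, 1.7600, 0.9250)
ω + α·dt = (-1.1956, -0.5592, 1.5740)
q⊗(0,ω) = (-0.1065806, -0.2834815, -2.0768272, -0.1583209)
updated quaternion q' = (0.3522, 0.6832, -0.2415, 0.5923)
p' = p + v·dt = (2.4360, -2.9520, 2.5440)
v' = v + a·dt = (-0.8440, -1.8400, -0.7480)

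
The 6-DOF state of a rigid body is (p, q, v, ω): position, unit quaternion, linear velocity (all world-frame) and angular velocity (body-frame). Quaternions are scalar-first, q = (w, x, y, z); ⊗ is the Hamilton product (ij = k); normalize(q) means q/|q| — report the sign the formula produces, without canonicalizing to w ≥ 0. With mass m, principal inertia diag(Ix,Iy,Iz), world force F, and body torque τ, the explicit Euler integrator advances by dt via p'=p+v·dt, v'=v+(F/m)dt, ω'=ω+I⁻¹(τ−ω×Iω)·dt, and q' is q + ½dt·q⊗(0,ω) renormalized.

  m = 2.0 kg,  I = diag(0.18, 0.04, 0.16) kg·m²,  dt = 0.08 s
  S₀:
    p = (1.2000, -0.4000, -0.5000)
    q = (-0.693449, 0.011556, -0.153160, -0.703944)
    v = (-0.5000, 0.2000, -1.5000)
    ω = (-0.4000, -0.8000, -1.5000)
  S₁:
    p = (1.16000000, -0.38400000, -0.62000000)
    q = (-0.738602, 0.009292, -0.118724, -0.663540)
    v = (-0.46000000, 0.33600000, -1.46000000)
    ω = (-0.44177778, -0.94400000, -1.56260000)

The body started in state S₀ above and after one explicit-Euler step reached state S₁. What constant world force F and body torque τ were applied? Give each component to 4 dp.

velocity change Δv = (0.04000000, 0.13600000, 0.04000000)
applied force F = (1.0000, 3.4000, 1.0000)
ω₁ − ω₀ = (-0.04177778, -0.14400000, -0.06260000)
ω₀×(Iω₀) = (0.1440, 0.0120, -0.0448)
applied torque τ = (0.0500, -0.0600, -0.1700)

F = (1.0000, 3.4000, 1.0000)
τ = (0.0500, -0.0600, -0.1700)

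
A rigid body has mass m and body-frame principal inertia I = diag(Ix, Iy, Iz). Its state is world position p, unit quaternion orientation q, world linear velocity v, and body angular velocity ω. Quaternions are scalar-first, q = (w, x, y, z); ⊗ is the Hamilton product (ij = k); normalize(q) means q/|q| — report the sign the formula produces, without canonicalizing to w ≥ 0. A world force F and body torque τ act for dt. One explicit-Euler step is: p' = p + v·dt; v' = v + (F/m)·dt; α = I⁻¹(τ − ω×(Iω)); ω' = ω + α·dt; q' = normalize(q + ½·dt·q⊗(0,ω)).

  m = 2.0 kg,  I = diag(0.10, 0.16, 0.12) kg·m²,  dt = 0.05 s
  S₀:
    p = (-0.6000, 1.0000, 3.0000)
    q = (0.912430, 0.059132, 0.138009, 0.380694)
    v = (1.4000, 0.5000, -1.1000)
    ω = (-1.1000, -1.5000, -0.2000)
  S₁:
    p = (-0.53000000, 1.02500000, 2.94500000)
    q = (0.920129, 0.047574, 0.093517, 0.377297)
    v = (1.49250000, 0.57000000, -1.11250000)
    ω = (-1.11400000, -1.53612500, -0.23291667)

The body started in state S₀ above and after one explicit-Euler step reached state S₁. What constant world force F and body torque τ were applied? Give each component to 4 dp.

F = (3.7000, 2.8000, -0.5000)
τ = (-0.0400, -0.1200, 0.0200)

Δω = ω₁−ω₀ = (-0.01400000, -0.03612500, -0.03291667)
ω₀×(Iω₀) = (-0.0120, -0.0044, 0.0990)
applied torque τ = (-0.0400, -0.1200, 0.0200)
v₁ − v₀ = (0.09250000, 0.07000000, -0.01250000)
F = m·Δv/dt = (3.7000, 2.8000, -0.5000)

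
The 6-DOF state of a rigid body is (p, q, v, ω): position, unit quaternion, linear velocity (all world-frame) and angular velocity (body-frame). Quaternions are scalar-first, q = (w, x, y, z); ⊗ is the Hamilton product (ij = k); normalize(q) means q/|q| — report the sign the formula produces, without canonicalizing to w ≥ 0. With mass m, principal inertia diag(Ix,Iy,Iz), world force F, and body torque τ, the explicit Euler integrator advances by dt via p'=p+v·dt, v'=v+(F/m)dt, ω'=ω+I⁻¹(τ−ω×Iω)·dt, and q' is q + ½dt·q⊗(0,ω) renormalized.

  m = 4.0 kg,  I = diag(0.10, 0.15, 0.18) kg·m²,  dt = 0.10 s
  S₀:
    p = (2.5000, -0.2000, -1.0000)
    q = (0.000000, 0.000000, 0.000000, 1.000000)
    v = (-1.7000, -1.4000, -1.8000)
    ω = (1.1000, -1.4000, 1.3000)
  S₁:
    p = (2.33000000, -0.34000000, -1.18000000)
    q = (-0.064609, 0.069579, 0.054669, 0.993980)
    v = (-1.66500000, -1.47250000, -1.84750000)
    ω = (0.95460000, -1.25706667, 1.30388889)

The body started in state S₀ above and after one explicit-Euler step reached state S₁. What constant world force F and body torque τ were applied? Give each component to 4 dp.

Δω = ω₁−ω₀ = (-0.14540000, 0.14293333, 0.00388889)
applied torque τ = (-0.2000, 0.1000, -0.0700)
Δv = v₁−v₀ = (0.03500000, -0.07250000, -0.04750000)
F = m·Δv/dt = (1.4000, -2.9000, -1.9000)

F = (1.4000, -2.9000, -1.9000)
τ = (-0.2000, 0.1000, -0.0700)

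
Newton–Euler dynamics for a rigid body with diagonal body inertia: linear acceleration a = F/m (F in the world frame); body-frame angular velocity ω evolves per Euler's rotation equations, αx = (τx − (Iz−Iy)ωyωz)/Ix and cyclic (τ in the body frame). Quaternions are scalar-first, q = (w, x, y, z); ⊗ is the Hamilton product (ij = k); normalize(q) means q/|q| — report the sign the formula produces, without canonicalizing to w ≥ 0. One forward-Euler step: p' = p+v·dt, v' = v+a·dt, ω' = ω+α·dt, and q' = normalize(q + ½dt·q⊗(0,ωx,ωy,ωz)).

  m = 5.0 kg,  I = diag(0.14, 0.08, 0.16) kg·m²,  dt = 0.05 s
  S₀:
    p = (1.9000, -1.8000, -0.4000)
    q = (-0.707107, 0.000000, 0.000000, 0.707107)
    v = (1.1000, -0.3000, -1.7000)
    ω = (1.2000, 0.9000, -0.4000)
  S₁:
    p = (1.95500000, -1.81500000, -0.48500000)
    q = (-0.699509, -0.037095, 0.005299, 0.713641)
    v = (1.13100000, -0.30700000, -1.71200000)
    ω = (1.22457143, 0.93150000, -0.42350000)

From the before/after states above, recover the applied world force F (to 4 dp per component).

F = (3.1000, -0.7000, -1.2000)

Δv = v₁−v₀ = (0.03100000, -0.00700000, -0.01200000)
applied force F = (3.1000, -0.7000, -1.2000)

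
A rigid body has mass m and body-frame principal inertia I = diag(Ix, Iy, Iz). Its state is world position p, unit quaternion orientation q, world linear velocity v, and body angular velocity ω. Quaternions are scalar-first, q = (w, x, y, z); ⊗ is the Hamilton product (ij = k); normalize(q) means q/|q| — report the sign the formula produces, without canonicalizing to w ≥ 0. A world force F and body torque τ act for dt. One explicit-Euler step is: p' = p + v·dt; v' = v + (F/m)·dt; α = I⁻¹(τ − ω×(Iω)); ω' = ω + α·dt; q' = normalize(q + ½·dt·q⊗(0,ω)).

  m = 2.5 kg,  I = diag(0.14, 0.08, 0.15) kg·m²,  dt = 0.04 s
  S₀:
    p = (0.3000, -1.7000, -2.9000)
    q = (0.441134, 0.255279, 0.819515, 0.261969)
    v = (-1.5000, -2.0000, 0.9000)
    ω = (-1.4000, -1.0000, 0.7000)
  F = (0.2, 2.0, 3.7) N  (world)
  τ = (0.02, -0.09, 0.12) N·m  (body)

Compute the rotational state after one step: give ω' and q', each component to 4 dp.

ω' = (-1.3803, -1.0499, 0.7544)
q' = (0.4607, 0.2595, 0.7992, 0.2858)

precession coupling ω×(Iω) = (-0.0490, 0.0098, -0.0840)
(τ − ω×Iω)/I = (0.4929, -1.2475, 1.3600)
ω + α·dt = (-1.3803, -1.0499, 0.7544)
Hamilton product q⊗(0,ω) = (0.9935273, 0.2180419, -0.9865859, 1.2008358)
q' = normalize(q + ½dt·q⊗(0,ω)) = (0.4607, 0.2595, 0.7992, 0.2858)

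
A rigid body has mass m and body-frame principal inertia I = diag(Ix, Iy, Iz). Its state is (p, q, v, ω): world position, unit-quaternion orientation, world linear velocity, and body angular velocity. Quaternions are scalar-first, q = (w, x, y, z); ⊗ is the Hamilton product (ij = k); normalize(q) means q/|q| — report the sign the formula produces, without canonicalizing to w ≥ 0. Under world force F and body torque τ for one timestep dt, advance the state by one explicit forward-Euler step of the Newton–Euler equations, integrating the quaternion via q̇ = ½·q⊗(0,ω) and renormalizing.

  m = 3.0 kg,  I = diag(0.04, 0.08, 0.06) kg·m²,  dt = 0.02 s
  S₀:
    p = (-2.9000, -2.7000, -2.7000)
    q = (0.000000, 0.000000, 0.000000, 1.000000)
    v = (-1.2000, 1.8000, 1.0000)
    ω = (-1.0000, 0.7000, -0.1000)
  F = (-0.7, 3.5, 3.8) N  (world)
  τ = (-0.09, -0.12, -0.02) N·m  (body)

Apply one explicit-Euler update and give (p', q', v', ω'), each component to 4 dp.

α = I⁻¹(τ − ω×Iω) = (-2.2850, -1.4750, 0.1333)
ω + α·dt = (-1.0457, 0.6705, -0.0973)
2q̇ = q⊗(0,ω) = (0.1000000, -0.7000000, -1.0000000, 0.0000000)
updated quaternion q' = (0.0010, -0.0070, -0.0100, 0.9999)
linear accel F/m = (-0.2333, 1.1667, 1.2667)
p' = p + v·dt = (-2.9240, -2.6640, -2.6800)
new velocity v' = (-1.2047, 1.8233, 1.0253)

p' = (-2.9240, -2.6640, -2.6800)
q' = (0.0010, -0.0070, -0.0100, 0.9999)
v' = (-1.2047, 1.8233, 1.0253)
ω' = (-1.0457, 0.6705, -0.0973)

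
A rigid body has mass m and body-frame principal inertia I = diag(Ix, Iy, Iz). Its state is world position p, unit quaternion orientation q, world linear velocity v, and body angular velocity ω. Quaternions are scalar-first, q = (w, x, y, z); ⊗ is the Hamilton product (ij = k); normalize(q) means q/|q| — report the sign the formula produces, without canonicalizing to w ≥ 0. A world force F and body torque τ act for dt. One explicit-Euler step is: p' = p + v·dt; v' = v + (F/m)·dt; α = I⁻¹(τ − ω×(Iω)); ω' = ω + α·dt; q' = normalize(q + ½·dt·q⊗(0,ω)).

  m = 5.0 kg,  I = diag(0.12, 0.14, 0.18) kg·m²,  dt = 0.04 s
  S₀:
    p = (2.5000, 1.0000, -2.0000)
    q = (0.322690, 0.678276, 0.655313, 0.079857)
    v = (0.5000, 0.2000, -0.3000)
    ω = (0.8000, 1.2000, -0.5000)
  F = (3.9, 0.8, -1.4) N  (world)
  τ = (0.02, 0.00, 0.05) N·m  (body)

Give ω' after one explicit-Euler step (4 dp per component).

ω' = (0.8147, 1.1931, -0.4932)

precession coupling ω×(Iω) = (-0.0240, 0.0240, 0.0192)
α = I⁻¹(τ − ω×Iω) = (0.3667, -0.1714, 0.1711)
ω' = ω + α·dt = (0.8147, 1.1931, -0.4932)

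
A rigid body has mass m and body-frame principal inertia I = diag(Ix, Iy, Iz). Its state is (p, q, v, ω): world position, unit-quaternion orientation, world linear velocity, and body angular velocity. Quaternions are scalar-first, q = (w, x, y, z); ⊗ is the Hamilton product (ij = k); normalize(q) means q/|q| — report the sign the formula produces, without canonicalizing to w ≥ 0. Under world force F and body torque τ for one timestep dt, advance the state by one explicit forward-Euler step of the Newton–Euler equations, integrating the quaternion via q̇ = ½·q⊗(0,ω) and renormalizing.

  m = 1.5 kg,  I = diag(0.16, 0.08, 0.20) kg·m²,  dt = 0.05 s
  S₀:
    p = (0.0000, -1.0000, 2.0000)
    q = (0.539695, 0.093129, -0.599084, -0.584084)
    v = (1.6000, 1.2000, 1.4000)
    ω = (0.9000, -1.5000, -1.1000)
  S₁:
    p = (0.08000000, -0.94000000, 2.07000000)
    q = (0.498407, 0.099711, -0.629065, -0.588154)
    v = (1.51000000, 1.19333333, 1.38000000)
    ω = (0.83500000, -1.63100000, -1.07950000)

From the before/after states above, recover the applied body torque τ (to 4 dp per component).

rate change Δω = (-0.06500000, -0.13100000, 0.02050000)
I·α + gyro = (-0.0100, -0.1700, 0.1900)

τ = (-0.0100, -0.1700, 0.1900)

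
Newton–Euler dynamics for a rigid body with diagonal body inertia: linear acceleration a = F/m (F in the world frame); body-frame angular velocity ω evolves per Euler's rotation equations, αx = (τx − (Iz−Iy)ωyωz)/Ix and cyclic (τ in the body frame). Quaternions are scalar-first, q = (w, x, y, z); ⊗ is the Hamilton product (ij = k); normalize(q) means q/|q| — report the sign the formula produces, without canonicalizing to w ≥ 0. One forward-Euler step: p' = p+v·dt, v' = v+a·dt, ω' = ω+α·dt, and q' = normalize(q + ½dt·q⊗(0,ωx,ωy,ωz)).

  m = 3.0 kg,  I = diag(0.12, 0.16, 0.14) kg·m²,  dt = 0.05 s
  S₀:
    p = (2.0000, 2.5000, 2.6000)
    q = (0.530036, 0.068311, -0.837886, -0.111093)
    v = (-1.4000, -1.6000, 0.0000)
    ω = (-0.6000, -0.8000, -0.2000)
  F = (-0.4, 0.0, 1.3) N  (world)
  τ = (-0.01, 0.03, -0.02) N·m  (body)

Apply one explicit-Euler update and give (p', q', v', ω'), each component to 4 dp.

p' = (1.9300, 2.4200, 2.6000)
q' = (0.5136, 0.0623, -0.8462, -0.1276)
v' = (-1.4067, -1.6000, 0.0217)
ω' = (-0.6028, -0.7899, -0.2140)

linear accel F/m = (-0.1333, 0.0000, 0.4333)
new position p' = (1.9300, 2.4200, 2.6000)
new velocity v' = (-1.4067, -1.6000, 0.0217)
gyro term ω×Iω = (-0.0032, -0.0024, 0.0192)
angular accel α = (-0.0567, 0.2025, -0.2800)
new body rate ω' = (-0.6028, -0.7899, -0.2140)
2q̇ = q⊗(0,ω) = (-0.6515408, -0.2393188, -0.3437108, -0.6633876)
updated quaternion q' = (0.5136, 0.0623, -0.8462, -0.1276)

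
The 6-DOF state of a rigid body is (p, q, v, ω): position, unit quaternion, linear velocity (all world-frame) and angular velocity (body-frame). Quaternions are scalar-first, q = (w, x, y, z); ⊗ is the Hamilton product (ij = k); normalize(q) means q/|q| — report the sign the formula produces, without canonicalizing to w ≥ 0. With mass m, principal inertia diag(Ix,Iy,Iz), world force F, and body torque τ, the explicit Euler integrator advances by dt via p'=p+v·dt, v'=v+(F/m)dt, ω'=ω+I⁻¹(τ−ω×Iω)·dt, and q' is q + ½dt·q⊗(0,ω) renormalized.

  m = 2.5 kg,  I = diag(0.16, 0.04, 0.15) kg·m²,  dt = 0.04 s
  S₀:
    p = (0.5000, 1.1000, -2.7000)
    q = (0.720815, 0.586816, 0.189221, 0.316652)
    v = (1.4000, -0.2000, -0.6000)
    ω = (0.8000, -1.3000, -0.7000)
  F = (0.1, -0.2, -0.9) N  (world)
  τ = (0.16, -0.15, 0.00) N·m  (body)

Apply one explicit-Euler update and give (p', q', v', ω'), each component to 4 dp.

angular accel α = (0.3744, -3.6100, -0.8320)
ω + α·dt = (0.8150, -1.4444, -0.7333)
2q̇ = q⊗(0,ω) = (-0.0018091, 0.8558449, -0.2729667, -1.4188081)
q + ½dt·q⊗(0,ω), renormalized = (0.7204, 0.6036, 0.1837, 0.2881)
p + v·dt = (0.5560, 1.0920, -2.7240)
v' = v + a·dt = (1.4016, -0.2032, -0.6144)

p' = (0.5560, 1.0920, -2.7240)
q' = (0.7204, 0.6036, 0.1837, 0.2881)
v' = (1.4016, -0.2032, -0.6144)
ω' = (0.8150, -1.4444, -0.7333)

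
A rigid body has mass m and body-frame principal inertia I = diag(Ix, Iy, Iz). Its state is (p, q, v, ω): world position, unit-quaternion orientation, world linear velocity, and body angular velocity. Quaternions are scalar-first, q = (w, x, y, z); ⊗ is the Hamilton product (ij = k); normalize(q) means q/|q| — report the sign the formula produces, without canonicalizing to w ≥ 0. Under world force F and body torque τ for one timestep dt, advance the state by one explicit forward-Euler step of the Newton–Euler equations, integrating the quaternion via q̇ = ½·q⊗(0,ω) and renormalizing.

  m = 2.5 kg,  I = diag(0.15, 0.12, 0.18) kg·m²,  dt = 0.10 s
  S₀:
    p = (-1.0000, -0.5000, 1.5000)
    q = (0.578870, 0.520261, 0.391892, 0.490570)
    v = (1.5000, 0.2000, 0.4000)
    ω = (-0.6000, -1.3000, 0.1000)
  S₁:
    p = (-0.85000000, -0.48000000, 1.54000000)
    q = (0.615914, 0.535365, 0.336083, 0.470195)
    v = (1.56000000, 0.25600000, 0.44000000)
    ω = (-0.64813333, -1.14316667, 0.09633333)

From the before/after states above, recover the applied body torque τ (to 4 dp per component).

τ = (-0.0800, 0.1900, -0.0300)

Δω = ω₁−ω₀ = (-0.04813333, 0.15683333, -0.00366667)
I·α + gyro = (-0.0800, 0.1900, -0.0300)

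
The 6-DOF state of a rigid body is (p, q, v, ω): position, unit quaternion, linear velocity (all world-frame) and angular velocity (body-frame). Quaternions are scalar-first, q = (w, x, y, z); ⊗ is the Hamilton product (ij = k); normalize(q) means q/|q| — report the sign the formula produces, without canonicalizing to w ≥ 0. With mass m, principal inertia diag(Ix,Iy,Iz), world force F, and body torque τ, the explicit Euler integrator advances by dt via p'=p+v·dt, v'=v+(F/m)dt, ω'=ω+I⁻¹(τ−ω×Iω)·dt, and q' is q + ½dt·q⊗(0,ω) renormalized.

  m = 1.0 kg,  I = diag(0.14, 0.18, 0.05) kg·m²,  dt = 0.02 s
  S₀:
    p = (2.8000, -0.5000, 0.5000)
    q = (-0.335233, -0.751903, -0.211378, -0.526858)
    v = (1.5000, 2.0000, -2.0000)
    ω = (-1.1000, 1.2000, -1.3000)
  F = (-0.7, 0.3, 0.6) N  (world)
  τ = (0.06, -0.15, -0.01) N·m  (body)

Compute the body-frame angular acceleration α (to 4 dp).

α = (-1.0200, -1.5483, 0.8560)

precession coupling ω×(Iω) = (0.2028, 0.1287, -0.0528)
angular accel α = (-1.0200, -1.5483, 0.8560)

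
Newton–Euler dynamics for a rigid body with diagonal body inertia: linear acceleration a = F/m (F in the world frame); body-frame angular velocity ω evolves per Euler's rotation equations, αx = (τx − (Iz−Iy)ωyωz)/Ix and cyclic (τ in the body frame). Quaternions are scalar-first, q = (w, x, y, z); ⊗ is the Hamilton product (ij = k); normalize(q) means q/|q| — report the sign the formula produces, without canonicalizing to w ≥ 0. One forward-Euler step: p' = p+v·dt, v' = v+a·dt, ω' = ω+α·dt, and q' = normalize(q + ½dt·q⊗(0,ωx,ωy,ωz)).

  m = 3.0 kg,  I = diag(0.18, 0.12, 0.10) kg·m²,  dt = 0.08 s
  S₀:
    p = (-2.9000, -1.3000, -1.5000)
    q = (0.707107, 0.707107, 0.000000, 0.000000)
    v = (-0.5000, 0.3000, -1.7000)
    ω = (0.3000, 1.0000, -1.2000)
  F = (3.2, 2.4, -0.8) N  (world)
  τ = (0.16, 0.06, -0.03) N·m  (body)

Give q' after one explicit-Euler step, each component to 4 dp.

Hamilton product q⊗(0,ω) = (-0.2121321, 0.2121321, 1.5556354, -0.1414214)
updated quaternion q' = (0.6972, 0.7141, 0.0621, -0.0056)

q' = (0.6972, 0.7141, 0.0621, -0.0056)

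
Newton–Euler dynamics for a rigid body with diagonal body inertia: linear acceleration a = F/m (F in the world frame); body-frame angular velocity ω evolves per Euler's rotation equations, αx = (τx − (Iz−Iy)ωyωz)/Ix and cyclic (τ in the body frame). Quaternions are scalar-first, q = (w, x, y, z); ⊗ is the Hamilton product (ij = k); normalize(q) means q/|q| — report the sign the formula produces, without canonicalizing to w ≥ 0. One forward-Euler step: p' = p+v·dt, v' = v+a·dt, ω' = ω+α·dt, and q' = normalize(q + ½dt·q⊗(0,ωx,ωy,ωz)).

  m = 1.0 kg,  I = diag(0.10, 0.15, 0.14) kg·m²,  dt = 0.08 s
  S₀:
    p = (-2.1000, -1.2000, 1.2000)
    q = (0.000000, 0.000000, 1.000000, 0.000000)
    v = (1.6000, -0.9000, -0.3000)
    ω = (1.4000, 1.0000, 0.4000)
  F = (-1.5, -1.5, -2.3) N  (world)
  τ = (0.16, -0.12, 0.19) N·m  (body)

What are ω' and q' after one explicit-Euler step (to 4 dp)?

ω' = (1.5312, 0.9479, 0.4686)
q' = (-0.0399, 0.0160, 0.9975, -0.0559)

(τ − ω×Iω)/I = (1.6400, -0.6507, 0.8571)
ω' = ω + α·dt = (1.5312, 0.9479, 0.4686)
Hamilton product q⊗(0,ω) = (-1.0000000, 0.4000000, 0.0000000, -1.4000000)
q + ½dt·q⊗(0,ω), renormalized = (-0.0399, 0.0160, 0.9975, -0.0559)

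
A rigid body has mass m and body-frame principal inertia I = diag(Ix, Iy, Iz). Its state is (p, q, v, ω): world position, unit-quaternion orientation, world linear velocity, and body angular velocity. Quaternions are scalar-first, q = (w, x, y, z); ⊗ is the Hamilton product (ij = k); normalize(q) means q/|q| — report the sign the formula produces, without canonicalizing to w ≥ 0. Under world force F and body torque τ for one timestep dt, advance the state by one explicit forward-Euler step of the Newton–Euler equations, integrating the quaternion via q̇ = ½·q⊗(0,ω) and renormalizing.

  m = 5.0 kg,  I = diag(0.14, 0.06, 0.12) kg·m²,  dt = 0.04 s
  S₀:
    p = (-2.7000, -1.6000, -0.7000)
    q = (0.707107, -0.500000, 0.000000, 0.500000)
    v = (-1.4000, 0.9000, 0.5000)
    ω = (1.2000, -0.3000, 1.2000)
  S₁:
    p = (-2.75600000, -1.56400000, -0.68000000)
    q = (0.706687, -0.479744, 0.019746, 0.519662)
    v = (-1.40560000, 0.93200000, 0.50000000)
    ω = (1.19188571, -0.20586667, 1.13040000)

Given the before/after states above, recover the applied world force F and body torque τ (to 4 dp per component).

F = (-0.7000, 4.0000, 0.0000)
τ = (-0.0500, 0.1700, -0.1800)

Δv = v₁−v₀ = (-0.00560000, 0.03200000, 0.00000000)
F = m·Δv/dt = (-0.7000, 4.0000, 0.0000)
ω₁ − ω₀ = (-0.00811429, 0.09413333, -0.06960000)
I·α + gyro = (-0.0500, 0.1700, -0.1800)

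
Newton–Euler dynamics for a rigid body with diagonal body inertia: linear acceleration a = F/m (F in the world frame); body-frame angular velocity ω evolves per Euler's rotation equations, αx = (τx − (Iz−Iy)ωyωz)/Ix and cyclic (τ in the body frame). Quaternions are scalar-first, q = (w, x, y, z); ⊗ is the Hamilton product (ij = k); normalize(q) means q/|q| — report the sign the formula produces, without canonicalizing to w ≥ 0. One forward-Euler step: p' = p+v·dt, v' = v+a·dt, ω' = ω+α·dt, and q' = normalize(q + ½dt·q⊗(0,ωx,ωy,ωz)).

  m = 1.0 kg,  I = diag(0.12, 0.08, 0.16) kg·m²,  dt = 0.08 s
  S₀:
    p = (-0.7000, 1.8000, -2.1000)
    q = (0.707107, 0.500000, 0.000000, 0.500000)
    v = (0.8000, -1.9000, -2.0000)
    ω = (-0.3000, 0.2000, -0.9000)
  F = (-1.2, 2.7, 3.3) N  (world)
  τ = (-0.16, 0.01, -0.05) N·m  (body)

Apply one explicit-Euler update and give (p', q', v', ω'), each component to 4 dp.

p' = (-0.6360, 1.6480, -2.2600)
q' = (0.7306, 0.4871, 0.0176, 0.4782)
v' = (0.7040, -1.6840, -1.7360)
ω' = (-0.3971, 0.2208, -0.9262)

ω×(Iω) gyroscopic = (-0.0144, -0.0108, 0.0024)
(τ − ω×Iω)/I = (-1.2133, 0.2600, -0.3275)
ω' = ω + α·dt = (-0.3971, 0.2208, -0.9262)
Hamilton product q⊗(0,ω) = (0.6000000, -0.3121321, 0.4414214, -0.5363963)
updated quaternion q' = (0.7306, 0.4871, 0.0176, 0.4782)
linear accel F/m = (-1.2000, 2.7000, 3.3000)
p + v·dt = (-0.6360, 1.6480, -2.2600)
v + (F/m)dt = (0.7040, -1.6840, -1.7360)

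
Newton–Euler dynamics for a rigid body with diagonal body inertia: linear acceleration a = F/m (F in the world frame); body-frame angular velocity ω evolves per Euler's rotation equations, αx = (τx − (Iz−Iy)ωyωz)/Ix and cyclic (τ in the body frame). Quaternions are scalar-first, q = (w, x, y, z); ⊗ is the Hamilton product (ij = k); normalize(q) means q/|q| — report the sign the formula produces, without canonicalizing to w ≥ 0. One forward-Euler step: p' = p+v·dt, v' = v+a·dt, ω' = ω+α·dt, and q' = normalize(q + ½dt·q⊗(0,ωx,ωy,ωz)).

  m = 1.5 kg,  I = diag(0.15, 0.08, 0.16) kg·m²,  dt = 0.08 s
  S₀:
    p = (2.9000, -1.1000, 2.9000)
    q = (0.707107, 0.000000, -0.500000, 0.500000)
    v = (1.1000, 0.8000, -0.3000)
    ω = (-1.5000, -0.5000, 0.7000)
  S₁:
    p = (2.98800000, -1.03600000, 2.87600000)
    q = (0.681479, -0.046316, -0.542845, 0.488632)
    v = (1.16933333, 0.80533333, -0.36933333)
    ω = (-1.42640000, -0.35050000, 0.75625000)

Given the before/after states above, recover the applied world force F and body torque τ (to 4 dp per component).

rate change Δω = (0.07360000, 0.14950000, 0.05625000)
precession coupling = (-0.0280, 0.0105, -0.0525)
applied torque τ = (0.1100, 0.1600, 0.0600)
velocity change Δv = (0.06933333, 0.00533333, -0.06933333)
F = m·Δv/dt = (1.3000, 0.1000, -1.3000)

F = (1.3000, 0.1000, -1.3000)
τ = (0.1100, 0.1600, 0.0600)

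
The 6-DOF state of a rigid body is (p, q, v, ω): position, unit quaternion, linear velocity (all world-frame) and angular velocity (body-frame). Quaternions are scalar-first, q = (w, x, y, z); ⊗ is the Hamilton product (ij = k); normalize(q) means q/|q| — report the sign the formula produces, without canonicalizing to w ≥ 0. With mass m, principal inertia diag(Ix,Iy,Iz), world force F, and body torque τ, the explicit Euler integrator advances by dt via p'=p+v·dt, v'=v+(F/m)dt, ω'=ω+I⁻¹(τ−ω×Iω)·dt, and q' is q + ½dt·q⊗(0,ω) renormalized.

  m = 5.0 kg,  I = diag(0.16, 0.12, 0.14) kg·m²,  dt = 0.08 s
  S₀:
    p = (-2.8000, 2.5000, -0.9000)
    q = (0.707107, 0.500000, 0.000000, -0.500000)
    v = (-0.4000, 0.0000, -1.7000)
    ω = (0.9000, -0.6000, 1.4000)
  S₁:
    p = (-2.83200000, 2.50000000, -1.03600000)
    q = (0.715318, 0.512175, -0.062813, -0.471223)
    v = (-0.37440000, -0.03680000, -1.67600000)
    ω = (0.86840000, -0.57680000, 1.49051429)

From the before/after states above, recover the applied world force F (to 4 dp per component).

v₁ − v₀ = (0.02560000, -0.03680000, 0.02400000)
F = m·Δv/dt = (1.6000, -2.3000, 1.5000)

F = (1.6000, -2.3000, 1.5000)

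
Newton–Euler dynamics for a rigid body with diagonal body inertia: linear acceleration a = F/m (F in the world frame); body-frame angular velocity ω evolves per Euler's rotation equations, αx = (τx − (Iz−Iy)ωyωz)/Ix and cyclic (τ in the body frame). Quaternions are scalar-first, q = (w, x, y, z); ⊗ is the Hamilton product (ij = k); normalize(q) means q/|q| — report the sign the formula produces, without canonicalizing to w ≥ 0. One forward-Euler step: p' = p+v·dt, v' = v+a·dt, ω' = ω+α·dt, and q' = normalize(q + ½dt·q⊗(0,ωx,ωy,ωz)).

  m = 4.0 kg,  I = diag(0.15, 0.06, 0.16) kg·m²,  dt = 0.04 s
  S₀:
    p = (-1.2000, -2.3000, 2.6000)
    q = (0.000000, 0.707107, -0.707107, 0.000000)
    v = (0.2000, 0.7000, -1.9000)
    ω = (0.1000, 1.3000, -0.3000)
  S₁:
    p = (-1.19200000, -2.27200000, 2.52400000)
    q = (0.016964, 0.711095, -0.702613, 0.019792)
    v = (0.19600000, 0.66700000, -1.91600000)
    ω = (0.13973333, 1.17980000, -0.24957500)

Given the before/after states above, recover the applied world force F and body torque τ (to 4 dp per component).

ω₁ − ω₀ = (0.03973333, -0.12020000, 0.05042500)
precession coupling = (-0.0390, 0.0003, -0.0117)
I·α + gyro = (0.1100, -0.1800, 0.1900)
v₁ − v₀ = (-0.00400000, -0.03300000, -0.01600000)
m·(v₁−v₀)/dt = (-0.4000, -3.3000, -1.6000)

F = (-0.4000, -3.3000, -1.6000)
τ = (0.1100, -0.1800, 0.1900)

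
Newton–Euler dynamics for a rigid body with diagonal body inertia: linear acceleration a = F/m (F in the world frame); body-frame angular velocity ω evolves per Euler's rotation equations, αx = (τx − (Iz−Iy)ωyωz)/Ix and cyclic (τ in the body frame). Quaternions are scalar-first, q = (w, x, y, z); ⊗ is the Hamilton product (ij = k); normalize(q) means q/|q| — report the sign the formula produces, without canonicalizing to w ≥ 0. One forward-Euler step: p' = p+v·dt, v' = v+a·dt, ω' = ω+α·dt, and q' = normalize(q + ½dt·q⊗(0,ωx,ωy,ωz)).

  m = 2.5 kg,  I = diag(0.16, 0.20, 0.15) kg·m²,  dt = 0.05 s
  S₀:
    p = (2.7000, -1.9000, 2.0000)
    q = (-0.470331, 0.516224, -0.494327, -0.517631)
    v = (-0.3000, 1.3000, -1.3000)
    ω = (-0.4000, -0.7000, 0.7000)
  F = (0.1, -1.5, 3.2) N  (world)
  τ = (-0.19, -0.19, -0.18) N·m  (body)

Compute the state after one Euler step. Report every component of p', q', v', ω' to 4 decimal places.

gyro term ω×Iω = (0.0245, -0.0028, 0.0112)
α = I⁻¹(τ − ω×Iω) = (-1.3406, -0.9360, -1.2747)
ω' = ω + α·dt = (-0.4670, -0.7468, 0.6363)
Hamilton product q⊗(0,ω) = (0.2228024, -0.5202382, 0.1749273, -0.8883193)
q' = normalize(q + ½dt·q⊗(0,ω)) = (-0.4646, 0.5030, -0.4898, -0.5396)
a = (0.0400, -0.6000, 1.2800)
p' = p + v·dt = (2.6850, -1.8350, 1.9350)
v' = v + a·dt = (-0.2980, 1.2700, -1.2360)

p' = (2.6850, -1.8350, 1.9350)
q' = (-0.4646, 0.5030, -0.4898, -0.5396)
v' = (-0.2980, 1.2700, -1.2360)
ω' = (-0.4670, -0.7468, 0.6363)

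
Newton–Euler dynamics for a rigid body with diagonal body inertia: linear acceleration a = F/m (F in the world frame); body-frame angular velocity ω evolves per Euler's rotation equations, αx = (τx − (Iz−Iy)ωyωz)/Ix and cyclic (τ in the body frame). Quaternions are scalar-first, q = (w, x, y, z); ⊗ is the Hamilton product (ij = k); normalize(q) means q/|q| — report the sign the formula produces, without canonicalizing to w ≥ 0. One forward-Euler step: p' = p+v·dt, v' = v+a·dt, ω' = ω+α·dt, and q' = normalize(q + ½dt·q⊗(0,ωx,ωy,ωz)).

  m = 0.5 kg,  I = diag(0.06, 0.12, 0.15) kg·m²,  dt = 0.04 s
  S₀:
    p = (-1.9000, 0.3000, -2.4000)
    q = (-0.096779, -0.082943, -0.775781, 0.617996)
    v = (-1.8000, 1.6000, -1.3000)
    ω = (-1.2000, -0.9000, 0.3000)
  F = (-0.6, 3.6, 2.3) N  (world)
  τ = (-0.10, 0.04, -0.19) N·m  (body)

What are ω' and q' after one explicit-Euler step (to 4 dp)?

ω' = (-1.2613, -0.8975, 0.2321)
q' = (-0.1164, -0.0741, -0.7880, 0.6000)

ω×(Iω) gyroscopic = (-0.0081, 0.0324, 0.0648)
angular accel α = (-1.5317, 0.0633, -1.6987)
ω' = ω + α·dt = (-1.2613, -0.8975, 0.2321)
q⊗(0,ω) = (-0.9831333, 0.4395969, -0.6296112, -0.8853222)
q' = normalize(q + ½dt·q⊗(0,ω)) = (-0.1164, -0.0741, -0.7880, 0.6000)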